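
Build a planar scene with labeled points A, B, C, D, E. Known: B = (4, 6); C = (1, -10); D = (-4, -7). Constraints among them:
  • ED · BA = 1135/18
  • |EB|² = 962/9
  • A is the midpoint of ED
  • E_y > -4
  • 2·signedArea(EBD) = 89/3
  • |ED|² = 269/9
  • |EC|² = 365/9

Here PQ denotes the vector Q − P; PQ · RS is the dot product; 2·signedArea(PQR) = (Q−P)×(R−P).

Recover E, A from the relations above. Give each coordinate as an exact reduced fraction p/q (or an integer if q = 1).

A = (-11/6, -16/3)
E = (1/3, -11/3)

1. E_x = 1/3  [line 13·x + -8·y + -101/3 = 0 ∩ |ED|² = 269/9]
2. E_y = -11/3  [line 13·x + -8·y + -101/3 = 0 ∩ |ED|² = 269/9]
   → E = (1/3, -11/3)
3. A_x = -11/6  [A is the midpoint of ED]
4. A_y = -16/3  [A is the midpoint of ED]
   → A = (-11/6, -16/3)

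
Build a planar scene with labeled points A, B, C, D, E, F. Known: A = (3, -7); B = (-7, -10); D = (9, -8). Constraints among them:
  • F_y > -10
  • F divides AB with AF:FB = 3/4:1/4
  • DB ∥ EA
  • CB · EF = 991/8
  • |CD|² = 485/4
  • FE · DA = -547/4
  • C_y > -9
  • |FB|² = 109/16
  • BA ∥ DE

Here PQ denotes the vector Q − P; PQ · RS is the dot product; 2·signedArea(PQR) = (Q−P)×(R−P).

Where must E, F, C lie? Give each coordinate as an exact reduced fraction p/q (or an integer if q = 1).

1. E_x = 19  [DB ∥ EA ∩ BA ∥ DE]
2. E_y = -5  [DB ∥ EA ∩ BA ∥ DE]
   → E = (19, -5)
3. F_x = -9/2  [F divides AB with AF:FB = 3/4:1/4]
4. F_y = -37/4  [F divides AB with AF:FB = 3/4:1/4]
   → F = (-9/2, -37/4)
5. C_x = -2  [line 47/2·x + 17/4·y + 665/8 = 0 ∩ |CD|² = 485/4]
6. C_y = -17/2  [line 47/2·x + 17/4·y + 665/8 = 0 ∩ |CD|² = 485/4]
   → C = (-2, -17/2)

C = (-2, -17/2)
E = (19, -5)
F = (-9/2, -37/4)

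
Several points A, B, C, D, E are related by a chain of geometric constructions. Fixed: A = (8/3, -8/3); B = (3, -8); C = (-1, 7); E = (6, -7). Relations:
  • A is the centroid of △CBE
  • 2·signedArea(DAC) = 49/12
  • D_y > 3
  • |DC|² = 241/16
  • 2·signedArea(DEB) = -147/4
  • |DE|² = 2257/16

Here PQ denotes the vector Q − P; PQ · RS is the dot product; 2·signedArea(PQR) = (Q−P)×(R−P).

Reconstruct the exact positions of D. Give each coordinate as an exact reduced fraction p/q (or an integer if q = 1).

1. D_x = 0  [2·signedArea(DAC) = 49/12 ∩ 2·signedArea(DEB) = -147/4]
2. D_y = 13/4  [2·signedArea(DAC) = 49/12 ∩ 2·signedArea(DEB) = -147/4]
   → D = (0, 13/4)

D = (0, 13/4)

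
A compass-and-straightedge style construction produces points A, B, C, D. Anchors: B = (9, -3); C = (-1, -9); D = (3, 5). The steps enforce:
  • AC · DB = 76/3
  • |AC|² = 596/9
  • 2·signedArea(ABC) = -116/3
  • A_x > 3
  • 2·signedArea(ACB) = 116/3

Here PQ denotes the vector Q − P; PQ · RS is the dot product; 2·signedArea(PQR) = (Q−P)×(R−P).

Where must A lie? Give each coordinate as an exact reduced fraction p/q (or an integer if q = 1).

A = (11/3, -7/3)

1. A_x = 11/3  [2·signedArea(ACB) = 116/3 ∩ AC · DB = 76/3]
2. A_y = -7/3  [2·signedArea(ACB) = 116/3 ∩ AC · DB = 76/3]
   → A = (11/3, -7/3)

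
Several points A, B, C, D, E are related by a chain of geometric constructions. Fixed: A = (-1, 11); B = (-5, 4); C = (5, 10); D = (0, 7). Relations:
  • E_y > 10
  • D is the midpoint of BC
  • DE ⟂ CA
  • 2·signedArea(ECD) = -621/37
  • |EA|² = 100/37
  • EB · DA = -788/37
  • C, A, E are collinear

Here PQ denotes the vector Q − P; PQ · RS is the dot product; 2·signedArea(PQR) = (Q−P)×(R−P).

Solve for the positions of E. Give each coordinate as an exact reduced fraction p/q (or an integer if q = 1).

1. E_x = 23/37  [C, A, E are collinear ∩ DE ⟂ CA]
2. E_y = 397/37  [C, A, E are collinear ∩ DE ⟂ CA]
   → E = (23/37, 397/37)

E = (23/37, 397/37)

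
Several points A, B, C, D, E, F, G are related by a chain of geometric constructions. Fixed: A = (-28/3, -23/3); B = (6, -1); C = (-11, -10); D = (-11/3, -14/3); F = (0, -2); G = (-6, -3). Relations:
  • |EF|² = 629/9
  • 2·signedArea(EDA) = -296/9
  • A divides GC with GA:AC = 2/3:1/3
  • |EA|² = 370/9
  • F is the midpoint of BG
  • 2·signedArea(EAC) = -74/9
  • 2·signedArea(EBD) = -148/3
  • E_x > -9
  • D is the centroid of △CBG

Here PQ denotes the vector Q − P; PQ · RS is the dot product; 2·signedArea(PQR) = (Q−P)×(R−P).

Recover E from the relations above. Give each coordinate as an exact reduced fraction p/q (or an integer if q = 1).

E = (-25/3, -4/3)

1. E_x = -25/3  [2·signedArea(EDA) = -296/9 ∩ 2·signedArea(EBD) = -148/3]
2. E_y = -4/3  [2·signedArea(EDA) = -296/9 ∩ 2·signedArea(EBD) = -148/3]
   → E = (-25/3, -4/3)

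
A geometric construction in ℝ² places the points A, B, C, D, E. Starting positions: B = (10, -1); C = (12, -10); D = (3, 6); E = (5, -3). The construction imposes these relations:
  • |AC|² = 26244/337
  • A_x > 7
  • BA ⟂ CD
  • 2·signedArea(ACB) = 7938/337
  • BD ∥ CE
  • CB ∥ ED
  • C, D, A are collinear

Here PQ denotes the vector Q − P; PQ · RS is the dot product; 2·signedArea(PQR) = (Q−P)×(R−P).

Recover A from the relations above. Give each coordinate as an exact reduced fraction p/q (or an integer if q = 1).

1. A_x = 2586/337  [C, D, A are collinear ∩ BA ⟂ CD]
2. A_y = -778/337  [C, D, A are collinear ∩ BA ⟂ CD]
   → A = (2586/337, -778/337)

A = (2586/337, -778/337)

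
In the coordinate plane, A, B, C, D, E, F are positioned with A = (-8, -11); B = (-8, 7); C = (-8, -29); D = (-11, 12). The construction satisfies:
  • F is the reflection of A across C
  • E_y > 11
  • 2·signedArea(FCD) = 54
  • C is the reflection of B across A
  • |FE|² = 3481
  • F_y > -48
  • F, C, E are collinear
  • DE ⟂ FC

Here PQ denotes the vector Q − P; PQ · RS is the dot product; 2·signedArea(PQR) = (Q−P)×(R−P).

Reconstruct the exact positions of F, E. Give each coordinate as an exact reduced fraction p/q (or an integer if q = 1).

1. F_x = -8  [F is the reflection of A across C]
2. F_y = -47  [F is the reflection of A across C]
   → F = (-8, -47)
3. E_x = -8  [F, C, E are collinear ∩ DE ⟂ FC]
4. E_y = 12  [F, C, E are collinear ∩ DE ⟂ FC]
   → E = (-8, 12)

E = (-8, 12)
F = (-8, -47)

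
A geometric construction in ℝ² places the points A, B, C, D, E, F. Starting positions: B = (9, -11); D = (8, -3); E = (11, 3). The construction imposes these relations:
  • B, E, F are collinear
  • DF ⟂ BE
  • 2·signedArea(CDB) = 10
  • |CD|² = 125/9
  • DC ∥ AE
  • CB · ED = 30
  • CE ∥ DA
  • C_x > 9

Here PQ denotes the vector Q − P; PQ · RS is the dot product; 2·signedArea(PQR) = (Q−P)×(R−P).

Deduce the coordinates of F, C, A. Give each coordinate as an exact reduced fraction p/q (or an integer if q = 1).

1. F_x = 101/10  [B, E, F are collinear ∩ DF ⟂ BE]
2. F_y = -33/10  [B, E, F are collinear ∩ DF ⟂ BE]
   → F = (101/10, -33/10)
3. C_x = 29/3  [2·signedArea(CDB) = 10 ∩ CB · ED = 30]
4. C_y = -19/3  [2·signedArea(CDB) = 10 ∩ CB · ED = 30]
   → C = (29/3, -19/3)
5. A_x = 28/3  [DC ∥ AE ∩ CE ∥ DA]
6. A_y = 19/3  [DC ∥ AE ∩ CE ∥ DA]
   → A = (28/3, 19/3)

A = (28/3, 19/3)
C = (29/3, -19/3)
F = (101/10, -33/10)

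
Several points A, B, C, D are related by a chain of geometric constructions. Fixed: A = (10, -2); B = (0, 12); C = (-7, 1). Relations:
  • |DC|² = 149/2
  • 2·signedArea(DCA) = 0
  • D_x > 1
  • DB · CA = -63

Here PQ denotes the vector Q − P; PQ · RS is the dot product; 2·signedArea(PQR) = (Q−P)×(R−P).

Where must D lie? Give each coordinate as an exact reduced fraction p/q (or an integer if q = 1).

1. D_x = 3/2  [2·signedArea(DCA) = 0 ∩ DB · CA = -63]
2. D_y = -1/2  [2·signedArea(DCA) = 0 ∩ DB · CA = -63]
   → D = (3/2, -1/2)

D = (3/2, -1/2)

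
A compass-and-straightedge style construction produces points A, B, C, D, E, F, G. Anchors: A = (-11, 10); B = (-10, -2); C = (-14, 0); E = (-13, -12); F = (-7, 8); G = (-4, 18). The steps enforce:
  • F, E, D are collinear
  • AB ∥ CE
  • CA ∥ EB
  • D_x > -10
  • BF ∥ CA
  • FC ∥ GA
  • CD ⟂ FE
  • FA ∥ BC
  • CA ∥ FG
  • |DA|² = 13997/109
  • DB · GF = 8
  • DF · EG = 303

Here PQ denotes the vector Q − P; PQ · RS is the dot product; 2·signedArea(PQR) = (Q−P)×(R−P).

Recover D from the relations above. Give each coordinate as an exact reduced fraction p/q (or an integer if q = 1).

1. D_x = -1066/109  [F, E, D are collinear ∩ CD ⟂ FE]
2. D_y = -138/109  [F, E, D are collinear ∩ CD ⟂ FE]
   → D = (-1066/109, -138/109)

D = (-1066/109, -138/109)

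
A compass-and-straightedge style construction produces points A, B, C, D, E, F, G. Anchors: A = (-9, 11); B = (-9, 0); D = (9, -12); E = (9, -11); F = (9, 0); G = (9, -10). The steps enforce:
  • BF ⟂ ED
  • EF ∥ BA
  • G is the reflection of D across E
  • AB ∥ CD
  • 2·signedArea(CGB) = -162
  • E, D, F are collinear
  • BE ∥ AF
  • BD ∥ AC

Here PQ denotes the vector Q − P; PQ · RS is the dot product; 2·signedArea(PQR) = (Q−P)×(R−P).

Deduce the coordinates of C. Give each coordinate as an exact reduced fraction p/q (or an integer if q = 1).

C = (9, -1)

1. C_x = 9  [AB ∥ CD ∩ BD ∥ AC]
2. C_y = -1  [AB ∥ CD ∩ BD ∥ AC]
   → C = (9, -1)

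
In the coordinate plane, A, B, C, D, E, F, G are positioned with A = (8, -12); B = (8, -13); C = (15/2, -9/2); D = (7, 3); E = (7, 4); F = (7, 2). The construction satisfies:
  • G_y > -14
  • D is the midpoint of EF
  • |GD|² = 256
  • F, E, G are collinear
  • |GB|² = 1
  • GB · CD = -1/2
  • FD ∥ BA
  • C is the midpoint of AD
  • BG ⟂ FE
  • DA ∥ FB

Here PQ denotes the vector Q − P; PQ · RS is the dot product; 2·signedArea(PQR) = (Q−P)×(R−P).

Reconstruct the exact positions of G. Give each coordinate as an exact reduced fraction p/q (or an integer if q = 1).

G = (7, -13)

1. G_x = 7  [F, E, G are collinear ∩ BG ⟂ FE]
2. G_y = -13  [F, E, G are collinear ∩ BG ⟂ FE]
   → G = (7, -13)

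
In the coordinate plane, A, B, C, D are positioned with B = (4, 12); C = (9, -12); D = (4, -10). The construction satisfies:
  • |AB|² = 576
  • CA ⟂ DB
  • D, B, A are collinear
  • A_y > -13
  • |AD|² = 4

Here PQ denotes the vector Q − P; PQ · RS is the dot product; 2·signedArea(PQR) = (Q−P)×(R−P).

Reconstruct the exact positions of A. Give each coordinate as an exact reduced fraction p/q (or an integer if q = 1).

1. A_x = 4  [D, B, A are collinear ∩ CA ⟂ DB]
2. A_y = -12  [D, B, A are collinear ∩ CA ⟂ DB]
   → A = (4, -12)

A = (4, -12)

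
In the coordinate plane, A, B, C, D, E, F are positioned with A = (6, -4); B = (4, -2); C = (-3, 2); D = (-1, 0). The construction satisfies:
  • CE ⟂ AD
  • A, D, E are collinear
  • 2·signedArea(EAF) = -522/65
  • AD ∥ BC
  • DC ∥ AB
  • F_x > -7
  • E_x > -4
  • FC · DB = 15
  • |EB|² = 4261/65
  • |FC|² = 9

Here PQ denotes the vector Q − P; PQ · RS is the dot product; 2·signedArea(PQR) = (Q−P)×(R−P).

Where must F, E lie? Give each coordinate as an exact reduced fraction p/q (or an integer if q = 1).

1. E_x = -219/65  [A, D, E are collinear ∩ CE ⟂ AD]
2. E_y = 88/65  [A, D, E are collinear ∩ CE ⟂ AD]
   → E = (-219/65, 88/65)
3. F_x = -6  [FC · DB = 15 ∩ 2·signedArea(EAF) = -522/65]
4. F_y = 2  [FC · DB = 15 ∩ 2·signedArea(EAF) = -522/65]
   → F = (-6, 2)

E = (-219/65, 88/65)
F = (-6, 2)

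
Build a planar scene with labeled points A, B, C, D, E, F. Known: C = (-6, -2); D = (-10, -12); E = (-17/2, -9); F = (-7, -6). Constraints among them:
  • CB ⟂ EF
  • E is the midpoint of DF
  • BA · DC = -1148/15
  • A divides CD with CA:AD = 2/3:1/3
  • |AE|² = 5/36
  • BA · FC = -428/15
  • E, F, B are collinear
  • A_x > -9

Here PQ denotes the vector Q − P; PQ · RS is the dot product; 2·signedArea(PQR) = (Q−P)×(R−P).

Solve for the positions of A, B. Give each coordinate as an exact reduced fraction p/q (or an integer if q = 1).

A = (-26/3, -26/3)
B = (-26/5, -12/5)

1. A_x = -26/3  [A divides CD with CA:AD = 2/3:1/3]
2. A_y = -26/3  [A divides CD with CA:AD = 2/3:1/3]
   → A = (-26/3, -26/3)
3. B_x = -26/5  [E, F, B are collinear ∩ CB ⟂ EF]
4. B_y = -12/5  [E, F, B are collinear ∩ CB ⟂ EF]
   → B = (-26/5, -12/5)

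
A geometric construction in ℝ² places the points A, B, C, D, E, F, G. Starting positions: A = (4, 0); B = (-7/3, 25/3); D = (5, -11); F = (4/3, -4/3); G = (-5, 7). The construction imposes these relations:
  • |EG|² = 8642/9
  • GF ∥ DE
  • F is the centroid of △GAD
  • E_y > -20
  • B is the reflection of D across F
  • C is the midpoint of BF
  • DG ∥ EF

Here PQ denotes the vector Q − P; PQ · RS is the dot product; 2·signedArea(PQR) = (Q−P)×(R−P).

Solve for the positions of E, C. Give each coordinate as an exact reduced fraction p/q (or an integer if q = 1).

1. E_x = 34/3  [DG ∥ EF ∩ GF ∥ DE]
2. E_y = -58/3  [DG ∥ EF ∩ GF ∥ DE]
   → E = (34/3, -58/3)
3. C_x = -1/2  [C is the midpoint of BF]
4. C_y = 7/2  [C is the midpoint of BF]
   → C = (-1/2, 7/2)

C = (-1/2, 7/2)
E = (34/3, -58/3)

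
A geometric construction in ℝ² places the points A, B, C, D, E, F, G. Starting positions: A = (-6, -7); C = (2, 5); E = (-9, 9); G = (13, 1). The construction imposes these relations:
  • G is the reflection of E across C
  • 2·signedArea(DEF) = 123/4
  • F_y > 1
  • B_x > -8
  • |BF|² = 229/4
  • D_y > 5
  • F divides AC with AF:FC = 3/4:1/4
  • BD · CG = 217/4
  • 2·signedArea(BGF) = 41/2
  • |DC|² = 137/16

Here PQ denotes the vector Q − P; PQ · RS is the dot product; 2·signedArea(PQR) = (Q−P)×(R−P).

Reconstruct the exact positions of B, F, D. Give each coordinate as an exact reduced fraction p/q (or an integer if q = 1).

1. F_x = 0  [F divides AC with AF:FC = 3/4:1/4]
2. F_y = 2  [F divides AC with AF:FC = 3/4:1/4]
   → F = (0, 2)
3. D_x = -3/4  [line 7·x + 9·y + -195/4 = 0 ∩ |DC|² = 137/16]
4. D_y = 6  [line 7·x + 9·y + -195/4 = 0 ∩ |DC|² = 137/16]
   → D = (-3/4, 6)
5. B_x = -15/2  [2·signedArea(BGF) = 41/2 ∩ BD · CG = 217/4]
6. B_y = 1  [2·signedArea(BGF) = 41/2 ∩ BD · CG = 217/4]
   → B = (-15/2, 1)

B = (-15/2, 1)
D = (-3/4, 6)
F = (0, 2)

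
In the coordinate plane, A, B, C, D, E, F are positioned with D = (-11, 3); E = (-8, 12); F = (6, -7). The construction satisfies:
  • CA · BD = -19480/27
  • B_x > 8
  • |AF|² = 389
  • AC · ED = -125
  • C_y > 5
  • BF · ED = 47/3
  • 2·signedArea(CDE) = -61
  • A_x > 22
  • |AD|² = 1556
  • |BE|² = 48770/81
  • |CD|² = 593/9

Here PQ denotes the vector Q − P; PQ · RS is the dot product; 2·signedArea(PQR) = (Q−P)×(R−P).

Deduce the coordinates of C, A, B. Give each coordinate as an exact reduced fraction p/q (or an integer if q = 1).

1. C_x = -10/3  [line -9·x + 3·y + -47 = 0 ∩ |CD|² = 593/9]
2. C_y = 17/3  [line -9·x + 3·y + -47 = 0 ∩ |CD|² = 593/9]
   → C = (-10/3, 17/3)
3. A_x = 23  [line 3·x + 9·y + 84 = 0 ∩ |AF|² = 389]
4. A_y = -17  [line 3·x + 9·y + 84 = 0 ∩ |AF|² = 389]
   → A = (23, -17)
5. B_x = 77/9  [CA · BD = -19480/27 ∩ BF · ED = 47/3]
6. B_y = -55/9  [CA · BD = -19480/27 ∩ BF · ED = 47/3]
   → B = (77/9, -55/9)

A = (23, -17)
B = (77/9, -55/9)
C = (-10/3, 17/3)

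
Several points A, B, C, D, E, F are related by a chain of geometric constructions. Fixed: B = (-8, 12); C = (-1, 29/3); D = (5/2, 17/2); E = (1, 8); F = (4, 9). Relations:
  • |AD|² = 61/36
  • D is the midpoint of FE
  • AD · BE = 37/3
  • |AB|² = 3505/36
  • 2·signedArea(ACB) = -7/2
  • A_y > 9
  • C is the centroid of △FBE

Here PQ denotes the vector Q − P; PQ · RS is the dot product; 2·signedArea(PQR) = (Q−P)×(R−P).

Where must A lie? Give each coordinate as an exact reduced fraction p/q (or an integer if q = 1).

1. A_x = 3/2  [AD · BE = 37/3 ∩ 2·signedArea(ACB) = -7/2]
2. A_y = 28/3  [AD · BE = 37/3 ∩ 2·signedArea(ACB) = -7/2]
   → A = (3/2, 28/3)

A = (3/2, 28/3)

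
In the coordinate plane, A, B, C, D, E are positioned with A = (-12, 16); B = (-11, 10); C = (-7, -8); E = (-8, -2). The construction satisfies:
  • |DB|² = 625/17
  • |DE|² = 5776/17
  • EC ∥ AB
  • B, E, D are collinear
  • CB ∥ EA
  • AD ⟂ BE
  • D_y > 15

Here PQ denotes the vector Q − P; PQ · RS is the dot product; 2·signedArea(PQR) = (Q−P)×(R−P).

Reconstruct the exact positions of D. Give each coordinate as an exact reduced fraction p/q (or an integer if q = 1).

D = (-212/17, 270/17)

1. D_x = -212/17  [B, E, D are collinear ∩ AD ⟂ BE]
2. D_y = 270/17  [B, E, D are collinear ∩ AD ⟂ BE]
   → D = (-212/17, 270/17)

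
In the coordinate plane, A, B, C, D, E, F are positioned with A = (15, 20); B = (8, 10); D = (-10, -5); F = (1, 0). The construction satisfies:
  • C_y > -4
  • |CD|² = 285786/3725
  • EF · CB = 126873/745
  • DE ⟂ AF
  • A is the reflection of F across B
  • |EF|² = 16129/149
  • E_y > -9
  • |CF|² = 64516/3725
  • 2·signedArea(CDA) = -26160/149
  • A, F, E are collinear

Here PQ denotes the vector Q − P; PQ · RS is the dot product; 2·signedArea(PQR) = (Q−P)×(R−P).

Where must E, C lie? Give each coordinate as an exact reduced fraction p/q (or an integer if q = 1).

C = (-1033/745, -508/149)
E = (-740/149, -1270/149)

1. E_x = -740/149  [A, F, E are collinear ∩ DE ⟂ AF]
2. E_y = -1270/149  [A, F, E are collinear ∩ DE ⟂ AF]
   → E = (-740/149, -1270/149)
3. C_x = -1033/745  [2·signedArea(CDA) = -26160/149 ∩ EF · CB = 126873/745]
4. C_y = -508/149  [2·signedArea(CDA) = -26160/149 ∩ EF · CB = 126873/745]
   → C = (-1033/745, -508/149)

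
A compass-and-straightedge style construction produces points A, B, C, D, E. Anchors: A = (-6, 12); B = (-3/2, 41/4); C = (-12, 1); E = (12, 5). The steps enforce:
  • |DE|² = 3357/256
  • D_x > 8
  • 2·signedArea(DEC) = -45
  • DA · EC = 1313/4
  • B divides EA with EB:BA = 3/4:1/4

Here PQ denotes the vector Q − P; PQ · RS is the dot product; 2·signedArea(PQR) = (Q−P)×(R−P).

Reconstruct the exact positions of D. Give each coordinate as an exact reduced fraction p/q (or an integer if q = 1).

1. D_x = 69/8  [DA · EC = 1313/4 ∩ 2·signedArea(DEC) = -45]
2. D_y = 101/16  [DA · EC = 1313/4 ∩ 2·signedArea(DEC) = -45]
   → D = (69/8, 101/16)

D = (69/8, 101/16)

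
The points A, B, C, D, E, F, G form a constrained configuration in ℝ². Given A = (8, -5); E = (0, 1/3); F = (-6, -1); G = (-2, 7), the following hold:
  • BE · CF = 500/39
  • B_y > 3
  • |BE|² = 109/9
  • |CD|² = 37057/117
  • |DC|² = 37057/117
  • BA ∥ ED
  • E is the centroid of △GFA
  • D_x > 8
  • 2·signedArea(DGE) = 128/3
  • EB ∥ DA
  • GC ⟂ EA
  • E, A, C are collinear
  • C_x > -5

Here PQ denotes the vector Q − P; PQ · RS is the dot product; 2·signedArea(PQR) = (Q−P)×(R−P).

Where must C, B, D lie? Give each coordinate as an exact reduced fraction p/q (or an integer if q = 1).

B = (-1, 11/3)
C = (-58/13, 43/13)
D = (9, -25/3)

1. C_x = -58/13  [E, A, C are collinear ∩ GC ⟂ EA]
2. C_y = 43/13  [E, A, C are collinear ∩ GC ⟂ EA]
   → C = (-58/13, 43/13)
3. B_x = -1  [line 20/13·x + 56/13·y + -556/39 = 0 ∩ |BE|² = 109/9]
4. B_y = 11/3  [line 20/13·x + 56/13·y + -556/39 = 0 ∩ |BE|² = 109/9]
   → B = (-1, 11/3)
5. D_x = 9  [EB ∥ DA ∩ BA ∥ ED]
6. D_y = -25/3  [EB ∥ DA ∩ BA ∥ ED]
   → D = (9, -25/3)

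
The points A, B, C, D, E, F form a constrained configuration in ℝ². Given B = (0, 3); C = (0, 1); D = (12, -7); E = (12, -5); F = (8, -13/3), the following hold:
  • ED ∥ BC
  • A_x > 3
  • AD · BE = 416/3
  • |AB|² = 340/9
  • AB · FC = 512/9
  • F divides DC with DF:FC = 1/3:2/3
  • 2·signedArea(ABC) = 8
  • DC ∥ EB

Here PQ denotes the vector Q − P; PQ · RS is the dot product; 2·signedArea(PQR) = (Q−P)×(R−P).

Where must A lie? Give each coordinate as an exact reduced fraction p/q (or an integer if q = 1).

A = (4, -5/3)

1. A_x = 4  [2·signedArea(ABC) = 8 ∩ AB · FC = 512/9]
2. A_y = -5/3  [2·signedArea(ABC) = 8 ∩ AB · FC = 512/9]
   → A = (4, -5/3)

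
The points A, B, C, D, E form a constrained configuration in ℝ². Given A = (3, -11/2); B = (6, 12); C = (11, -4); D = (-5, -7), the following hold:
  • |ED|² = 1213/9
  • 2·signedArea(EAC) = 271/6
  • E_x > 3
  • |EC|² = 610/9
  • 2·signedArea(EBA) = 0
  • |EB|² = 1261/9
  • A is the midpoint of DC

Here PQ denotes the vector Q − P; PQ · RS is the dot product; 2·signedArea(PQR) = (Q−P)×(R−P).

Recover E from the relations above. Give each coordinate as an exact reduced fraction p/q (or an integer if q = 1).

E = (4, 1/3)

1. E_x = 4  [2·signedArea(EBA) = 0 ∩ 2·signedArea(EAC) = 271/6]
2. E_y = 1/3  [2·signedArea(EBA) = 0 ∩ 2·signedArea(EAC) = 271/6]
   → E = (4, 1/3)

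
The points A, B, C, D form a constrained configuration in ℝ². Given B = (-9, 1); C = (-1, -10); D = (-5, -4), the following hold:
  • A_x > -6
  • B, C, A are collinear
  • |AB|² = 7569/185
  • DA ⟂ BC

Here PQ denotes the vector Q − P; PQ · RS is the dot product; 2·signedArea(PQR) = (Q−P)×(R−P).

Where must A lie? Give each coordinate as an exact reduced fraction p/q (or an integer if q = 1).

A = (-969/185, -772/185)

1. A_x = -969/185  [B, C, A are collinear ∩ DA ⟂ BC]
2. A_y = -772/185  [B, C, A are collinear ∩ DA ⟂ BC]
   → A = (-969/185, -772/185)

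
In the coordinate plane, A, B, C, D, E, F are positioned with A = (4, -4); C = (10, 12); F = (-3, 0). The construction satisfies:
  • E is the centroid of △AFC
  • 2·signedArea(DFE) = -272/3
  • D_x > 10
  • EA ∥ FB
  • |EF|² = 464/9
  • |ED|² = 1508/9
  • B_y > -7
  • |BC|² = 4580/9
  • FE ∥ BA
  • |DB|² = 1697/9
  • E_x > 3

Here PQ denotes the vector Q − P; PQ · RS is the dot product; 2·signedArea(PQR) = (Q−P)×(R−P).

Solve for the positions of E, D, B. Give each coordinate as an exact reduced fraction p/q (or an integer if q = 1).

B = (-8/3, -20/3)
D = (11, -8)
E = (11/3, 8/3)

1. E_x = 11/3  [E is the centroid of △AFC]
2. E_y = 8/3  [E is the centroid of △AFC]
   → E = (11/3, 8/3)
3. D_x = 11  [line -8/3·x + 20/3·y + 248/3 = 0 ∩ |ED|² = 1508/9]
4. D_y = -8  [line -8/3·x + 20/3·y + 248/3 = 0 ∩ |ED|² = 1508/9]
   → D = (11, -8)
5. B_x = -8/3  [FE ∥ BA ∩ EA ∥ FB]
6. B_y = -20/3  [FE ∥ BA ∩ EA ∥ FB]
   → B = (-8/3, -20/3)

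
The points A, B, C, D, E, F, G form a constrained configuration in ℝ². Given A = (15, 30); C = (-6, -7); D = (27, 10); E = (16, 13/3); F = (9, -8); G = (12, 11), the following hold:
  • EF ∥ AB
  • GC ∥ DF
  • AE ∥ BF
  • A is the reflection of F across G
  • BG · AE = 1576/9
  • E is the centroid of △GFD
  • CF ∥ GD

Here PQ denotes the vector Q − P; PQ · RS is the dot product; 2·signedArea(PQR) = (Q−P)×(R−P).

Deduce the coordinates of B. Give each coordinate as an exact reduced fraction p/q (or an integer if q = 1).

1. B_x = 8  [AE ∥ BF ∩ EF ∥ AB]
2. B_y = 53/3  [AE ∥ BF ∩ EF ∥ AB]
   → B = (8, 53/3)

B = (8, 53/3)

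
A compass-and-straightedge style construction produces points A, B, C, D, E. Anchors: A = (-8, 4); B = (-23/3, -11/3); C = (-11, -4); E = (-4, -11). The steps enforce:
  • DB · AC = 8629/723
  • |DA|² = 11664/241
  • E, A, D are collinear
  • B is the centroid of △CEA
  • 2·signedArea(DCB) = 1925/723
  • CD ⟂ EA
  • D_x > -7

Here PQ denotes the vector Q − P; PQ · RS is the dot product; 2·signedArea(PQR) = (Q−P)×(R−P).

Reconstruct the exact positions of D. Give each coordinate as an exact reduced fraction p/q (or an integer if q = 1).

1. D_x = -1496/241  [E, A, D are collinear ∩ CD ⟂ EA]
2. D_y = -656/241  [E, A, D are collinear ∩ CD ⟂ EA]
   → D = (-1496/241, -656/241)

D = (-1496/241, -656/241)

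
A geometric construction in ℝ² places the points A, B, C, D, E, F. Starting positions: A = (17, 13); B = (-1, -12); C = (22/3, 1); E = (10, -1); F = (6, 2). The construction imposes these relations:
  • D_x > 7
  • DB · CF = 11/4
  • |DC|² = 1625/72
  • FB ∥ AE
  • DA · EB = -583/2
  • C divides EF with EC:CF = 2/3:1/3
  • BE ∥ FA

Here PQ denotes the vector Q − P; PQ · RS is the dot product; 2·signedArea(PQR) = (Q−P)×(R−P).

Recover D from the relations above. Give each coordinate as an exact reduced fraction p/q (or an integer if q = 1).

1. D_x = 29/4  [DB · CF = 11/4 ∩ DA · EB = -583/2]
2. D_y = -15/4  [DB · CF = 11/4 ∩ DA · EB = -583/2]
   → D = (29/4, -15/4)

D = (29/4, -15/4)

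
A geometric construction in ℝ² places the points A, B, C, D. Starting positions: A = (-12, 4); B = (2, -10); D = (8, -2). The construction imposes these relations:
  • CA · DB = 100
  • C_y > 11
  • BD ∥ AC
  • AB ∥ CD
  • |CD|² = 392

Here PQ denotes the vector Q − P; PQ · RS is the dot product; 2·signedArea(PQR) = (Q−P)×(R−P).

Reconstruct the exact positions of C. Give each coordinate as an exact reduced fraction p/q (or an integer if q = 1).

C = (-6, 12)

1. C_x = -6  [AB ∥ CD ∩ BD ∥ AC]
2. C_y = 12  [AB ∥ CD ∩ BD ∥ AC]
   → C = (-6, 12)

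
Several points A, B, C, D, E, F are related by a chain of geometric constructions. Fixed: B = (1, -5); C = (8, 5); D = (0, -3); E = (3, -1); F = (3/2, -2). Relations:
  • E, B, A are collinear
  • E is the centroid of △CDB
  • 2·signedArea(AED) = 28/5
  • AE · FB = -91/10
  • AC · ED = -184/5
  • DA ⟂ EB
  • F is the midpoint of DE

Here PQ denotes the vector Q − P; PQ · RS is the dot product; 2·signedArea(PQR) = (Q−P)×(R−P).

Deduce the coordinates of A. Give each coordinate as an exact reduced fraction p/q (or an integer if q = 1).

A = (8/5, -19/5)

1. A_x = 8/5  [E, B, A are collinear ∩ DA ⟂ EB]
2. A_y = -19/5  [E, B, A are collinear ∩ DA ⟂ EB]
   → A = (8/5, -19/5)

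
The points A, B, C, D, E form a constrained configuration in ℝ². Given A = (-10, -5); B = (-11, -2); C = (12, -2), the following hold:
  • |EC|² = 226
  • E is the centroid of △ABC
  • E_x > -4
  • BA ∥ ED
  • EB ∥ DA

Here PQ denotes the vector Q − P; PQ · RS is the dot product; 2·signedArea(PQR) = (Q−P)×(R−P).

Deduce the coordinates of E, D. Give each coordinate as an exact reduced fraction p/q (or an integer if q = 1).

D = (-2, -6)
E = (-3, -3)

1. E_x = -3  [E is the centroid of △ABC]
2. E_y = -3  [E is the centroid of △ABC]
   → E = (-3, -3)
3. D_x = -2  [EB ∥ DA ∩ BA ∥ ED]
4. D_y = -6  [EB ∥ DA ∩ BA ∥ ED]
   → D = (-2, -6)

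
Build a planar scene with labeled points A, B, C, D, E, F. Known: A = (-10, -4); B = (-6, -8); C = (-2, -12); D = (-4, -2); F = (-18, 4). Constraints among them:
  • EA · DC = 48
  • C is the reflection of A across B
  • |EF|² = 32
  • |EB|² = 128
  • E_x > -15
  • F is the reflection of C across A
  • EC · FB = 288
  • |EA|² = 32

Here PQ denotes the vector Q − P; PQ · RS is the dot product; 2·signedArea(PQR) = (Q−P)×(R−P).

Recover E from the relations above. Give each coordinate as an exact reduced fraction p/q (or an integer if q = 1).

E = (-14, 0)

1. E_x = -14  [EA · DC = 48 ∩ EC · FB = 288]
2. E_y = 0  [EA · DC = 48 ∩ EC · FB = 288]
   → E = (-14, 0)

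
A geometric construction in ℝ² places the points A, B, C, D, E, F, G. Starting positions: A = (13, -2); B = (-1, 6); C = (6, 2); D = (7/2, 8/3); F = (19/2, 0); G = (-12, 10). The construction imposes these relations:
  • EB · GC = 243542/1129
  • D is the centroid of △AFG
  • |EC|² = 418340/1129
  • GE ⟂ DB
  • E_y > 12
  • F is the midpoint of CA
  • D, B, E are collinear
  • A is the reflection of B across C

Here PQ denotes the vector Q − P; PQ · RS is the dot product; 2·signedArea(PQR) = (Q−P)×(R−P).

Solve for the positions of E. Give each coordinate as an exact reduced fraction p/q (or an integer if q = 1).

E = (-11308/1129, 14314/1129)

1. E_x = -11308/1129  [D, B, E are collinear ∩ GE ⟂ DB]
2. E_y = 14314/1129  [D, B, E are collinear ∩ GE ⟂ DB]
   → E = (-11308/1129, 14314/1129)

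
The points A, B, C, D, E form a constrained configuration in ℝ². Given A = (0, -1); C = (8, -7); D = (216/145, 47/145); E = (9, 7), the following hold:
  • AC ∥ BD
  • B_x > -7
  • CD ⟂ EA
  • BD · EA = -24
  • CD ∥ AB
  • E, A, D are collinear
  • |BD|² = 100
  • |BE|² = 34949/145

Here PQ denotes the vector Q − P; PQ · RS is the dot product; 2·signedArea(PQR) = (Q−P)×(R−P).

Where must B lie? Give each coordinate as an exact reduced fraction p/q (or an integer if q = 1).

B = (-944/145, 917/145)

1. B_x = -944/145  [AC ∥ BD ∩ CD ∥ AB]
2. B_y = 917/145  [AC ∥ BD ∩ CD ∥ AB]
   → B = (-944/145, 917/145)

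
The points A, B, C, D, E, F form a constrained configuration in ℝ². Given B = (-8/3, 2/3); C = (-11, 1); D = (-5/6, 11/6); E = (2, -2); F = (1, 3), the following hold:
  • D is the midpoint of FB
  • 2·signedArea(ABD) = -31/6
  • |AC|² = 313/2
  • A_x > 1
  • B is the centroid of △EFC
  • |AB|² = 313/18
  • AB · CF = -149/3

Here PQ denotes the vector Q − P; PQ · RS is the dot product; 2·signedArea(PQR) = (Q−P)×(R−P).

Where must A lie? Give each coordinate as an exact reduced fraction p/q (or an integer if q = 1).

1. A_x = 3/2  [2·signedArea(ABD) = -31/6 ∩ AB · CF = -149/3]
2. A_y = 1/2  [2·signedArea(ABD) = -31/6 ∩ AB · CF = -149/3]
   → A = (3/2, 1/2)

A = (3/2, 1/2)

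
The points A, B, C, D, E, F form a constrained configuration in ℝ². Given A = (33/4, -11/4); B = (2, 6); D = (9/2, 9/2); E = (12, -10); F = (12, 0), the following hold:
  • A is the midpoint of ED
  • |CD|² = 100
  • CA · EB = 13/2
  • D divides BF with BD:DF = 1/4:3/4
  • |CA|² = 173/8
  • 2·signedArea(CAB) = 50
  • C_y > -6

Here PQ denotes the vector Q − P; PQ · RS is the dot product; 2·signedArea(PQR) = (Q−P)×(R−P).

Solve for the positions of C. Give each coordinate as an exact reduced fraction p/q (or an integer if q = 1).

C = (9/2, -11/2)

1. C_x = 9/2  [2·signedArea(CAB) = 50 ∩ CA · EB = 13/2]
2. C_y = -11/2  [2·signedArea(CAB) = 50 ∩ CA · EB = 13/2]
   → C = (9/2, -11/2)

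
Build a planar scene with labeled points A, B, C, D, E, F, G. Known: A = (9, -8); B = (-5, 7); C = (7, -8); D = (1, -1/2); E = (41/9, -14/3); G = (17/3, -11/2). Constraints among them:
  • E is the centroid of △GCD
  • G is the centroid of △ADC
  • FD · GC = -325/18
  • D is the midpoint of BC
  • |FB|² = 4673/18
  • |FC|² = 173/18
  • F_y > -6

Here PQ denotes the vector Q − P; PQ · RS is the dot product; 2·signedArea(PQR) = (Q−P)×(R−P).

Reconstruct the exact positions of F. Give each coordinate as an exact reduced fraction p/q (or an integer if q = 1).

1. F_x = 31/6  [line -4/3·x + 5/2·y + 743/36 = 0 ∩ |FB|² = 4673/18]
2. F_y = -11/2  [line -4/3·x + 5/2·y + 743/36 = 0 ∩ |FB|² = 4673/18]
   → F = (31/6, -11/2)

F = (31/6, -11/2)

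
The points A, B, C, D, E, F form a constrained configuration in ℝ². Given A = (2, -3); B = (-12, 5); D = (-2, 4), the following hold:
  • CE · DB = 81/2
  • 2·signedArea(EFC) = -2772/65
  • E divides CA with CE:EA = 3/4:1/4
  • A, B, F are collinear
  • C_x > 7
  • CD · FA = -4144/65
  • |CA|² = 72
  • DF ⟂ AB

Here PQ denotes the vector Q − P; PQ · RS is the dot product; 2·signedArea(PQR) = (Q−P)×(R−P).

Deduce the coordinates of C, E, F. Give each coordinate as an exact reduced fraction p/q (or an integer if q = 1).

C = (8, 3)
E = (7/2, -3/2)
F = (-262/65, 29/65)

1. F_x = -262/65  [A, B, F are collinear ∩ DF ⟂ AB]
2. F_y = 29/65  [A, B, F are collinear ∩ DF ⟂ AB]
   → F = (-262/65, 29/65)
3. C_x = 8  [line -392/65·x + 224/65·y + 2464/65 = 0 ∩ |CA|² = 72]
4. C_y = 3  [line -392/65·x + 224/65·y + 2464/65 = 0 ∩ |CA|² = 72]
   → C = (8, 3)
5. E_x = 7/2  [CE · DB = 81/2 ∩ E divides CA with CE:EA = 3/4:1/4]
6. E_y = -3/2  [CE · DB = 81/2 ∩ E divides CA with CE:EA = 3/4:1/4]
   → E = (7/2, -3/2)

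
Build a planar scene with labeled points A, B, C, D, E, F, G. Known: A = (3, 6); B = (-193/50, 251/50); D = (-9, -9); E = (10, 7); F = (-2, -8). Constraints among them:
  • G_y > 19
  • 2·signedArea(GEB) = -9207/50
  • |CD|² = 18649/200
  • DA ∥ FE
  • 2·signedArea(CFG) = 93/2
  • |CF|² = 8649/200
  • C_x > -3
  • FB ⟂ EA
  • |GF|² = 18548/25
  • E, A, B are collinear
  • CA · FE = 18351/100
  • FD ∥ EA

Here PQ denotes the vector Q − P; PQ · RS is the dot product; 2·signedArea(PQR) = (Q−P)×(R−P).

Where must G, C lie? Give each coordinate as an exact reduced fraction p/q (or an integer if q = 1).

C = (-293/100, -149/100)
G = (32/25, 476/25)

1. G_x = 32/25  [line 99/50·x + -693/50·y + 6534/25 = 0 ∩ |GF|² = 18548/25]
2. G_y = 476/25  [line 99/50·x + -693/50·y + 6534/25 = 0 ∩ |GF|² = 18548/25]
   → G = (32/25, 476/25)
3. C_x = -293/100  [2·signedArea(CFG) = 93/2 ∩ CA · FE = 18351/100]
4. C_y = -149/100  [2·signedArea(CFG) = 93/2 ∩ CA · FE = 18351/100]
   → C = (-293/100, -149/100)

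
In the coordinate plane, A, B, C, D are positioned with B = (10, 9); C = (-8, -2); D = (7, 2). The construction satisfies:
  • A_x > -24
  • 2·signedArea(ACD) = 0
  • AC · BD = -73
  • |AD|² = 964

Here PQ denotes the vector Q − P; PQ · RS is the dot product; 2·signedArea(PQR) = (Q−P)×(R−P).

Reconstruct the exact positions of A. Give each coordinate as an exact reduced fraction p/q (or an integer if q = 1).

1. A_x = -23  [2·signedArea(ACD) = 0 ∩ AC · BD = -73]
2. A_y = -6  [2·signedArea(ACD) = 0 ∩ AC · BD = -73]
   → A = (-23, -6)

A = (-23, -6)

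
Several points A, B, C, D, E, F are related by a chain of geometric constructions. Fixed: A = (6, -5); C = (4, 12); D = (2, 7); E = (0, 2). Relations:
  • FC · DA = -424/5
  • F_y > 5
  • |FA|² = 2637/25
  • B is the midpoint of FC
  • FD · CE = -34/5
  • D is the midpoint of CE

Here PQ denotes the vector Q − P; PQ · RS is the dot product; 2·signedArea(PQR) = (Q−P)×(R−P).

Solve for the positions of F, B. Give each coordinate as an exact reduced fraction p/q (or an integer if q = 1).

B = (22/5, 43/5)
F = (24/5, 26/5)

1. F_x = 24/5  [FD · CE = -34/5 ∩ FC · DA = -424/5]
2. F_y = 26/5  [FD · CE = -34/5 ∩ FC · DA = -424/5]
   → F = (24/5, 26/5)
3. B_x = 22/5  [B is the midpoint of FC]
4. B_y = 43/5  [B is the midpoint of FC]
   → B = (22/5, 43/5)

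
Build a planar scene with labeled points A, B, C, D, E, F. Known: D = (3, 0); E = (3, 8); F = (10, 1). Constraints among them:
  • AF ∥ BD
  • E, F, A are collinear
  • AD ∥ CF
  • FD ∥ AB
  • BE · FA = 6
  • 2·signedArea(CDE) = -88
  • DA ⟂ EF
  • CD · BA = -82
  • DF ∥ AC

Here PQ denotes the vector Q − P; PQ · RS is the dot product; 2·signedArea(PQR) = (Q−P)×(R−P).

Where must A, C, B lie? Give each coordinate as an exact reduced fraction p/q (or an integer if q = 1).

A = (7, 4)
B = (0, 3)
C = (14, 5)

1. A_x = 7  [E, F, A are collinear ∩ DA ⟂ EF]
2. A_y = 4  [E, F, A are collinear ∩ DA ⟂ EF]
   → A = (7, 4)
3. C_x = 14  [AD ∥ CF ∩ DF ∥ AC]
4. C_y = 5  [AD ∥ CF ∩ DF ∥ AC]
   → C = (14, 5)
5. B_x = 0  [AF ∥ BD ∩ FD ∥ AB]
6. B_y = 3  [AF ∥ BD ∩ FD ∥ AB]
   → B = (0, 3)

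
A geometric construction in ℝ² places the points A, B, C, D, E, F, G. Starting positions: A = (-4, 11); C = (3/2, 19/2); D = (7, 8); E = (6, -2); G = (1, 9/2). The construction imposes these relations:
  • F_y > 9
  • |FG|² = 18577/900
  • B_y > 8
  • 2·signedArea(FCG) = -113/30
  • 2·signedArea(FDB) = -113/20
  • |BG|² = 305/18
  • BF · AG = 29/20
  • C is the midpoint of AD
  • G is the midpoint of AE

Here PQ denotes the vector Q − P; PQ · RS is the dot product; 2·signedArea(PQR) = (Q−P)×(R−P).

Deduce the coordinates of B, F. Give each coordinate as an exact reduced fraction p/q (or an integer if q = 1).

B = (-1/2, 25/3)
F = (7/10, 271/30)

1. F_x = 7/10  [line 5·x + -1/2·y + 61/60 = 0 ∩ |FG|² = 18577/900]
2. F_y = 271/30  [line 5·x + -1/2·y + 61/60 = 0 ∩ |FG|² = 18577/900]
   → F = (7/10, 271/30)
3. B_x = -1/2  [BF · AG = 29/20 ∩ 2·signedArea(FDB) = -113/20]
4. B_y = 25/3  [BF · AG = 29/20 ∩ 2·signedArea(FDB) = -113/20]
   → B = (-1/2, 25/3)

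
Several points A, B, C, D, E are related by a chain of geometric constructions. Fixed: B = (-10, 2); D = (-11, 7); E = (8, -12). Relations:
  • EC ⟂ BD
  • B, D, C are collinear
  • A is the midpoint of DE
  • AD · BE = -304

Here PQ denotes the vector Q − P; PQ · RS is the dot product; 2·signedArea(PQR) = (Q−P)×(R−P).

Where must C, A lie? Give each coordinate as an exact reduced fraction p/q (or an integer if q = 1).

A = (-3/2, -5/2)
C = (-86/13, -194/13)

1. C_x = -86/13  [B, D, C are collinear ∩ EC ⟂ BD]
2. C_y = -194/13  [B, D, C are collinear ∩ EC ⟂ BD]
   → C = (-86/13, -194/13)
3. A_x = -3/2  [A is the midpoint of DE]
4. A_y = -5/2  [A is the midpoint of DE]
   → A = (-3/2, -5/2)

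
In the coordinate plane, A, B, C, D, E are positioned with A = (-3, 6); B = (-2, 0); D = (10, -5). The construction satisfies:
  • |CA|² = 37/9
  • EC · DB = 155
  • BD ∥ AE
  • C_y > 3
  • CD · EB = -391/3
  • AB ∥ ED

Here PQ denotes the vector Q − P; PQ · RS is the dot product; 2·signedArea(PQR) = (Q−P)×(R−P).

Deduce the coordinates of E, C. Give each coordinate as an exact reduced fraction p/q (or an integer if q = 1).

C = (-8/3, 4)
E = (9, 1)

1. E_x = 9  [AB ∥ ED ∩ BD ∥ AE]
2. E_y = 1  [AB ∥ ED ∩ BD ∥ AE]
   → E = (9, 1)
3. C_x = -8/3  [CD · EB = -391/3 ∩ EC · DB = 155]
4. C_y = 4  [CD · EB = -391/3 ∩ EC · DB = 155]
   → C = (-8/3, 4)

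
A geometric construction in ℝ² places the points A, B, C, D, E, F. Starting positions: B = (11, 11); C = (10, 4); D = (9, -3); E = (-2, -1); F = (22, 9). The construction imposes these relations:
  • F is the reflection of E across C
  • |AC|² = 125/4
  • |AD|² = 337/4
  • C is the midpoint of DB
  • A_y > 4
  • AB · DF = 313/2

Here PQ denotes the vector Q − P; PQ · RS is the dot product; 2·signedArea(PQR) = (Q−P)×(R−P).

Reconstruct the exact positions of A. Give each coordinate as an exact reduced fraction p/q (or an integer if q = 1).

1. A_x = 9/2  [line -13·x + -12·y + 237/2 = 0 ∩ |AD|² = 337/4]
2. A_y = 5  [line -13·x + -12·y + 237/2 = 0 ∩ |AD|² = 337/4]
   → A = (9/2, 5)

A = (9/2, 5)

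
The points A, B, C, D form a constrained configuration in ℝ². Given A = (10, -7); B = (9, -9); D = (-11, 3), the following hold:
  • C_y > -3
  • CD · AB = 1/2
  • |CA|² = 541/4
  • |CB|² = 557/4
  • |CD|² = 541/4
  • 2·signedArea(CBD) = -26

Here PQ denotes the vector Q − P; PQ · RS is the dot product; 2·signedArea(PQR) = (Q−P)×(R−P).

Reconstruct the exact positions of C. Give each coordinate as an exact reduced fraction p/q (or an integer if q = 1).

1. C_x = -1/2  [2·signedArea(CBD) = -26 ∩ CD · AB = 1/2]
2. C_y = -2  [2·signedArea(CBD) = -26 ∩ CD · AB = 1/2]
   → C = (-1/2, -2)

C = (-1/2, -2)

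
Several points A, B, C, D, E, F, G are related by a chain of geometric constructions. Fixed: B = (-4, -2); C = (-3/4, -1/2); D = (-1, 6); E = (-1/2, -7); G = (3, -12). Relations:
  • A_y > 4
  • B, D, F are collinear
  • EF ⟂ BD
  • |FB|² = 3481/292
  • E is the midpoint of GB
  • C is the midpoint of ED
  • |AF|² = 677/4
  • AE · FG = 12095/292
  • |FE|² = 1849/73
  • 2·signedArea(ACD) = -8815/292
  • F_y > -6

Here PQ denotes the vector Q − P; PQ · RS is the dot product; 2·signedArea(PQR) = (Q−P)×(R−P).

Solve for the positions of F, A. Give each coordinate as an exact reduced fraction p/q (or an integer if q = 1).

A = (271/73, 309/73)
F = (-761/146, -382/73)

1. F_x = -761/146  [B, D, F are collinear ∩ EF ⟂ BD]
2. F_y = -382/73  [B, D, F are collinear ∩ EF ⟂ BD]
   → F = (-761/146, -382/73)
3. A_x = 271/73  [AE · FG = 12095/292 ∩ 2·signedArea(ACD) = -8815/292]
4. A_y = 309/73  [AE · FG = 12095/292 ∩ 2·signedArea(ACD) = -8815/292]
   → A = (271/73, 309/73)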